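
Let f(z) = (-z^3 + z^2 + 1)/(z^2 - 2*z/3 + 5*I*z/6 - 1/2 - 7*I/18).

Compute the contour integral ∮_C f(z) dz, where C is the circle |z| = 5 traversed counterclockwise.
By the residue theorem, ∮_C f(z) dz = 2πi · (sum of the residues of f at the poles inside |z| = 5).

The denominator factors as (z - 1 + I/3)*(z + 1/3 + I/2), so the singularities of f are simple poles at z = 1 - I/3, z = -1/3 - I/2.
  |1 - I/3|² = 10/9 < 25 = 5², so this pole is inside the contour.
  |-1/3 - I/2|² = 13/36 < 25 = 5², so this pole is inside the contour.

With P(z) = -z^3 + z^2 + 1 and Q(z) = z^2 - 2*z/3 + 5*I*z/6 - 1/2 - 7*I/18, each pole is simple, so Res(f, z₀) = P(z₀)/Q'(z₀) with Q'(z) = 2*z - 2/3 + 5*I/6.
  Res(f, 1 - I/3) = P(1 - I/3)/Q'(1 - I/3) = (11/9 + 8*I/27)/(4/3 + I/6) = 544/585 + 62*I/585
  Res(f, -1/3 - I/2) = P(-1/3 - I/2)/Q'(-1/3 - I/2) = (35/54 + 3*I/8)/(-4/3 - I/6) = -1201/2340 - 127*I/585

Sum of residues inside C: 5/12 - I/9
∮_C f(z) dz = 2πi · (5/12 - I/9) = pi*(2/9 + 5*I/6)

Final answer: pi*(2/9 + 5*I/6)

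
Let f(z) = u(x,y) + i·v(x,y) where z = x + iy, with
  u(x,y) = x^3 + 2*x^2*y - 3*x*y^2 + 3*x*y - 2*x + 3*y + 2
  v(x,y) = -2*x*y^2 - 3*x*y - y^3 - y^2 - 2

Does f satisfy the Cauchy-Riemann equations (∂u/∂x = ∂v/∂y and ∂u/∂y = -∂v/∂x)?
∂u/∂x = 3*x^2 + 4*x*y - 3*y^2 + 3*y - 2
∂v/∂y = -4*x*y - 3*x - 3*y^2 - 2*y
∂u/∂y = 2*x^2 - 6*x*y + 3*x + 3
∂v/∂x = -2*y^2 - 3*y
∂u/∂x ≠ ∂v/∂y and ∂u/∂y ≠ -∂v/∂x; the Cauchy-Riemann equations are not satisfied, so f is not analytic.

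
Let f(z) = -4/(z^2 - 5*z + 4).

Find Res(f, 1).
4/3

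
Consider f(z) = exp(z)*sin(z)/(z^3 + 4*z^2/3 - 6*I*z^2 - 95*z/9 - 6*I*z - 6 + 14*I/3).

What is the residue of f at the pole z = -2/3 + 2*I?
Write f(z) = P(z)/Q(z) with P(z) = exp(z)*sin(z) and Q(z) = z^3 + 4*z^2/3 - 6*I*z^2 - 95*z/9 - 6*I*z - 6 + 14*I/3.
The denominator factors as Q(z) = (z + 2/3 - I)*(z - 3*I)*(z + 2/3 - 2*I), so z = -2/3 + 2*I is a simple zero of Q and P is analytic there; z = -2/3 + 2*I is therefore a simple pole and
  Res(f, z₀) = P(z₀)/Q'(z₀).

Q'(z) = 3*z^2 + 8*z/3 - 12*I*z - 95/9 - 6*I, so Q'(-2/3 + 2*I) = 1 - 2*I/3.
P(-2/3 + 2*I) = -exp(-2/3 + 2*I)*sin(2/3 - 2*I).

Res(f, -2/3 + 2*I) = (-exp(-2/3 + 2*I)*sin(2/3 - 2*I))/(1 - 2*I/3) = (-9/13 - 6*I/13)*exp(-2/3 + 2*I)*sin(2/3 - 2*I)

Final answer: (-9/13 - 6*I/13)*exp(-2/3 + 2*I)*sin(2/3 - 2*I)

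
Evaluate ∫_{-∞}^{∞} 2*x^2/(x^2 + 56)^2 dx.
Let f(z) = 2*z^2/(z^2 + 56)^2. The denominator has no real zeros and deg Q - deg P = 2 ≥ 2, so the integral of f over the upper semicircle |z| = R tends to 0 as R → ∞. Closing the contour in the upper half-plane,
  ∫_{-∞}^{∞} f(x) dx = 2πi · Σ Res(f, z_k)  over the poles with Im z_k > 0.

Zeros of the denominator: z^2 + 56 = 0 gives z = ±2*sqrt(14)*I.
Upper half-plane: z = 2*sqrt(14)*I (a pole of order 2).

Write f(z) = g(z)/(z - 2*sqrt(14)*I)^2 with g(z) = 2*z^2/(z + 2*sqrt(14)*I)^2. For a double pole, Res(f, z₀) = g'(z₀):
  g'(z) = 8*sqrt(14)*I*z/(z + 2*sqrt(14)*I)^3
  Res(f, 2*sqrt(14)*I) = g'(2*sqrt(14)*I) = -sqrt(14)*I/56

∫_{-∞}^{∞} f(x) dx = 2πi · (-sqrt(14)*I/56) = sqrt(14)*pi/28

Final answer: sqrt(14)*pi/28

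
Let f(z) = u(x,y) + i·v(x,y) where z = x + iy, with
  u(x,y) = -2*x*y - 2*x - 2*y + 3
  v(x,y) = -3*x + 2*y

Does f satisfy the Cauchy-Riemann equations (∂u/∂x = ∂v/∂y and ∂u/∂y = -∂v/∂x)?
∂u/∂x = -2*y - 2
∂v/∂y = 2
∂u/∂y = -2*x - 2
∂v/∂x = -3
∂u/∂x ≠ ∂v/∂y and ∂u/∂y ≠ -∂v/∂x; the Cauchy-Riemann equations are not satisfied, so f is not analytic.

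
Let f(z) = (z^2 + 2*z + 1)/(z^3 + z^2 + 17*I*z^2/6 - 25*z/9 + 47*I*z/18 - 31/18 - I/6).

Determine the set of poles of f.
The singularities of f are the zeros of the denominator. Factoring,
  z^3 + z^2 + 17*I*z^2/6 - 25*z/9 + 47*I*z/18 - 31/18 - I/6 = (z - 2/3 + 3*I/2)*(z + 2/3 + I/3)*(z + 1 + I)
so the candidates are z = 2/3 - 3*I/2, z = -2/3 - I/3, z = -1 - I.

Check the numerator P(z) = z^2 + 2*z + 1 at each one:
  P(2/3 - 3*I/2) = 19/36 - 5*I ≠ 0, so z = 2/3 - 3*I/2 is a (simple) pole.
  P(-2/3 - I/3) = -2*I/9 ≠ 0, so z = -2/3 - I/3 is a (simple) pole.
  P(-1 - I) = -1 ≠ 0, so z = -1 - I is a (simple) pole.

Poles of f: {-1 - I, -2/3 - I/3, 2/3 - 3*I/2}

Final answer: {-1 - I, -2/3 - I/3, 2/3 - 3*I/2}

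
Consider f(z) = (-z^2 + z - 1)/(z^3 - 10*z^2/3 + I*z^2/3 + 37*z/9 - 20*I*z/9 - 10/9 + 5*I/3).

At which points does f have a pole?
{2/3 - I, 2/3 - I/3, 2 + I}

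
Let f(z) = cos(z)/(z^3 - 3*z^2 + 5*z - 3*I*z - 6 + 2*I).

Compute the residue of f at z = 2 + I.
Write f(z) = P(z)/Q(z) with P(z) = cos(z) and Q(z) = z^3 - 3*z^2 + 5*z - 3*I*z - 6 + 2*I.
The denominator factors as Q(z) = (z - 2 - I)*(z + 2*I)*(z - 1 - I), so z = 2 + I is a simple zero of Q and P is analytic there; z = 2 + I is therefore a simple pole and
  Res(f, z₀) = P(z₀)/Q'(z₀).

Q'(z) = 3*z^2 - 6*z + 5 - 3*I, so Q'(2 + I) = 2 + 3*I.
P(2 + I) = cos(2 + I).

Res(f, 2 + I) = (cos(2 + I))/(2 + 3*I) = (2/13 - 3*I/13)*cos(2 + I)

Final answer: (2/13 - 3*I/13)*cos(2 + I)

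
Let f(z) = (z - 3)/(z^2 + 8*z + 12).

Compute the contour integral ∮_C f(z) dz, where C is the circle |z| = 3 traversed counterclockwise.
By the residue theorem, ∮_C f(z) dz = 2πi · (sum of the residues of f at the poles inside |z| = 3).

The denominator factors as (z + 2)*(z + 6), so the singularities of f are simple poles at z = -2, z = -6.
  |-2|² = 4 < 9 = 3², so this pole is inside the contour.
  |-6|² = 36 > 9 = 3², so this pole is outside the contour.

With P(z) = z - 3 and Q(z) = z^2 + 8*z + 12, each pole is simple, so Res(f, z₀) = P(z₀)/Q'(z₀) with Q'(z) = 2*z + 8.
  Res(f, -2) = P(-2)/Q'(-2) = (-5)/(4) = -5/4

∮_C f(z) dz = 2πi · (-5/4) = -5*I*pi/2

Final answer: -5*I*pi/2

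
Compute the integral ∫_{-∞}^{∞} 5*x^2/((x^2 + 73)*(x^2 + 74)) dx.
Let f(z) = 5*z^2/((z^2 + 73)*(z^2 + 74)). The denominator has no real zeros and deg Q - deg P = 2 ≥ 2, so the integral of f over the upper semicircle |z| = R tends to 0 as R → ∞. Closing the contour in the upper half-plane,
  ∫_{-∞}^{∞} f(x) dx = 2πi · Σ Res(f, z_k)  over the poles with Im z_k > 0.

Zeros of the denominator: z^2 + 73 = 0 gives z = ±sqrt(73)*I; z^2 + 74 = 0 gives z = ±sqrt(74)*I.
Upper half-plane: z = sqrt(73)*I, z = sqrt(74)*I (simple).

Each pole is a simple zero of Q(z) = z^4 + 147*z^2 + 5402, so Res(f, z₀) = P(z₀)/Q'(z₀) with P(z) = 5*z^2, Q'(z) = 4*z^3 + 294*z:
  Res(f, sqrt(73)*I) = (-365)/(2*sqrt(73)*I) = 5*sqrt(73)*I/2
  Res(f, sqrt(74)*I) = (-370)/(-2*sqrt(74)*I) = -5*sqrt(74)*I/2

Sum of residues: 5*I*(-sqrt(74) + sqrt(73))/2
∫_{-∞}^{∞} f(x) dx = 2πi · (5*I*(-sqrt(74) + sqrt(73))/2) = 5*pi*(-sqrt(73) + sqrt(74))

Final answer: 5*pi*(-sqrt(73) + sqrt(74))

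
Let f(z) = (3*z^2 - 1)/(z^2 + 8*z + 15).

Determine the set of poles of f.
The singularities of f are the zeros of the denominator. Factoring,
  z^2 + 8*z + 15 = (z + 5)*(z + 3)
so the candidates are z = -5, z = -3.

Check the numerator P(z) = 3*z^2 - 1 at each one:
  P(-5) = 74 ≠ 0, so z = -5 is a (simple) pole.
  P(-3) = 26 ≠ 0, so z = -3 is a (simple) pole.

Poles of f: {-5, -3}

Final answer: {-5, -3}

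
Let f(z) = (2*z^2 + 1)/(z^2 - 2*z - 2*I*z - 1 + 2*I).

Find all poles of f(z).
The singularities of f are the zeros of the denominator. Factoring,
  z^2 - 2*z - 2*I*z - 1 + 2*I = (z - I)*(z - 2 - I)
so the candidates are z = I, z = 2 + I.

Check the numerator P(z) = 2*z^2 + 1 at each one:
  P(I) = -1 ≠ 0, so z = I is a (simple) pole.
  P(2 + I) = 7 + 8*I ≠ 0, so z = 2 + I is a (simple) pole.

Poles of f: {I, 2 + I}

Final answer: {I, 2 + I}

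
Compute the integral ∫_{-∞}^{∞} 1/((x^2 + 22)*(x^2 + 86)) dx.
Let f(z) = 1/((z^2 + 22)*(z^2 + 86)). The denominator has no real zeros and deg Q - deg P = 4 ≥ 2, so the integral of f over the upper semicircle |z| = R tends to 0 as R → ∞. Closing the contour in the upper half-plane,
  ∫_{-∞}^{∞} f(x) dx = 2πi · Σ Res(f, z_k)  over the poles with Im z_k > 0.

Zeros of the denominator: z^2 + 22 = 0 gives z = ±sqrt(22)*I; z^2 + 86 = 0 gives z = ±sqrt(86)*I.
Upper half-plane: z = sqrt(22)*I, z = sqrt(86)*I (simple).

Each pole is a simple zero of Q(z) = z^4 + 108*z^2 + 1892, so Res(f, z₀) = P(z₀)/Q'(z₀) with P(z) = 1, Q'(z) = 4*z^3 + 216*z:
  Res(f, sqrt(22)*I) = (1)/(128*sqrt(22)*I) = -sqrt(22)*I/2816
  Res(f, sqrt(86)*I) = (1)/(-128*sqrt(86)*I) = sqrt(86)*I/11008

Sum of residues: I*(-sqrt(22)/2816 + sqrt(86)/11008)
∫_{-∞}^{∞} f(x) dx = 2πi · (I*(-sqrt(22)/2816 + sqrt(86)/11008)) = pi*(-11*sqrt(86) + 43*sqrt(22))/60544

Final answer: pi*(-11*sqrt(86) + 43*sqrt(22))/60544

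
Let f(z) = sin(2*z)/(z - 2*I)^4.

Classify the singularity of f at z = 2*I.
pole of order 4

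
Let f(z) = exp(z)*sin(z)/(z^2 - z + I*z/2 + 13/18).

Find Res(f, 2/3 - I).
Write f(z) = P(z)/Q(z) with P(z) = exp(z)*sin(z) and Q(z) = z^2 - z + I*z/2 + 13/18.
The denominator factors as Q(z) = (z - 2/3 + I)*(z - 1/3 - I/2), so z = 2/3 - I is a simple zero of Q and P is analytic there; z = 2/3 - I is therefore a simple pole and
  Res(f, z₀) = P(z₀)/Q'(z₀).

Q'(z) = 2*z - 1 + I/2, so Q'(2/3 - I) = 1/3 - 3*I/2.
P(2/3 - I) = exp(2/3 - I)*sin(2/3 - I).

Res(f, 2/3 - I) = (exp(2/3 - I)*sin(2/3 - I))/(1/3 - 3*I/2) = (12/85 + 54*I/85)*exp(2/3 - I)*sin(2/3 - I)

Final answer: (12/85 + 54*I/85)*exp(2/3 - I)*sin(2/3 - I)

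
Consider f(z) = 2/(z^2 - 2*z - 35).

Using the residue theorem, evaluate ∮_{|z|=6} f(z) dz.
-I*pi/3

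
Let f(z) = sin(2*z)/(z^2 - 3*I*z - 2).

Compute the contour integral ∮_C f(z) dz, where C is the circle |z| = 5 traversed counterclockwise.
-2*I*pi*sinh(2) + 2*I*pi*sinh(4)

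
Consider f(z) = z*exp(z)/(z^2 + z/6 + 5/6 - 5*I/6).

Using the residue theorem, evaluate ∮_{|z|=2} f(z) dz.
By the residue theorem, ∮_C f(z) dz = 2πi · (sum of the residues of f at the poles inside |z| = 2).

The denominator factors as (z - 1/3 - I)*(z + 1/2 + I), so the singularities of f are simple poles at z = 1/3 + I, z = -1/2 - I.
  |1/3 + I|² = 10/9 < 4 = 2², so this pole is inside the contour.
  |-1/2 - I|² = 5/4 < 4 = 2², so this pole is inside the contour.

With P(z) = z*exp(z) and Q(z) = z^2 + z/6 + 5/6 - 5*I/6, each pole is simple, so Res(f, z₀) = P(z₀)/Q'(z₀) with Q'(z) = 2*z + 1/6.
  Res(f, 1/3 + I) = P(1/3 + I)/Q'(1/3 + I) = ((1/3 + I)*exp(1/3 + I))/(5/6 + 2*I) = (82/169 + 6*I/169)*exp(1/3 + I)
  Res(f, -1/2 - I) = P(-1/2 - I)/Q'(-1/2 - I) = ((-1/2 - I)*exp(-1/2 - I))/(-5/6 - 2*I) = (87/169 - 6*I/169)*exp(-1/2 - I)

Sum of residues inside C: (87/169 - 6*I/169)*exp(-1/2 - I) + (82/169 + 6*I/169)*exp(1/3 + I)
∮_C f(z) dz = 2πi · ((87/169 - 6*I/169)*exp(-1/2 - I) + (82/169 + 6*I/169)*exp(1/3 + I)) = pi*(12/169 + 174*I/169)*exp(-1/2 - I) + pi*(-12/169 + 164*I/169)*exp(1/3 + I)

Final answer: pi*(12/169 + 174*I/169)*exp(-1/2 - I) + pi*(-12/169 + 164*I/169)*exp(1/3 + I)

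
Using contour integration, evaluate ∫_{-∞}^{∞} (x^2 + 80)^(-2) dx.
sqrt(5)*pi/3200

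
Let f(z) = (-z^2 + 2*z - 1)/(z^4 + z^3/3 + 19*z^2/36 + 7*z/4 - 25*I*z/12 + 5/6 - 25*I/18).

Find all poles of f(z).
The singularities of f are the zeros of the denominator. Factoring,
  z^4 + z^3/3 + 19*z^2/36 + 7*z/4 - 25*I*z/12 + 5/6 - 25*I/18 = (z - 1/3 + 3*I/2)*(z + 1 - I/2)*(z - 1 - I)*(z + 2/3)
so the candidates are z = 1/3 - 3*I/2, z = -1 + I/2, z = 1 + I, z = -2/3.

Check the numerator P(z) = -z^2 + 2*z - 1 at each one:
  P(1/3 - 3*I/2) = 65/36 - 2*I ≠ 0, so z = 1/3 - 3*I/2 is a (simple) pole.
  P(-1 + I/2) = -15/4 + 2*I ≠ 0, so z = -1 + I/2 is a (simple) pole.
  P(1 + I) = 1 ≠ 0, so z = 1 + I is a (simple) pole.
  P(-2/3) = -25/9 ≠ 0, so z = -2/3 is a (simple) pole.

Poles of f: {-1 + I/2, -2/3, 1/3 - 3*I/2, 1 + I}

Final answer: {-1 + I/2, -2/3, 1/3 - 3*I/2, 1 + I}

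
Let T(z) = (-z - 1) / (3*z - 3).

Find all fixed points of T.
T(z) = z means -z - 1 = z*(3*z - 3), i.e.
  3*z^2 - 2*z + 1 = 0.
Discriminant: (-2)^2 - 4*(3)*(1) = -8, so the roots are complex conjugates.
  z = (2 ± I*sqrt(8))/(2*(3))
Fixed points: {1/3 - sqrt(2)*I/3, 1/3 + sqrt(2)*I/3}

Final answer: {1/3 - sqrt(2)*I/3, 1/3 + sqrt(2)*I/3}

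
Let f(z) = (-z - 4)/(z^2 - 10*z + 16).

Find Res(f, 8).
Write f(z) = P(z)/Q(z) with P(z) = -z - 4 and Q(z) = z^2 - 10*z + 16.
The denominator factors as Q(z) = (z - 8)*(z - 2), so z = 8 is a simple zero of Q and P is analytic there; z = 8 is therefore a simple pole and
  Res(f, z₀) = P(z₀)/Q'(z₀).

Q'(z) = 2*z - 10, so Q'(8) = 6.
P(8) = -12.

Res(f, 8) = (-12)/(6) = -2

Final answer: -2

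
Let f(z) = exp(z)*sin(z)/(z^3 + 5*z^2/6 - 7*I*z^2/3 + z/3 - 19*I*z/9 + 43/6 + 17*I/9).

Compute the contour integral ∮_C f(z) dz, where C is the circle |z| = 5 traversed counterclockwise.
pi*(24768/277537 - 28728*I/277537)*exp(1/2 + 3*I)*sin(1/2 + 3*I) + pi*(-153/2405 - 414*I/2405)*exp(-2 + I/3)*sin(2 - I/3) + pi*(-441/2885 - 198*I/2885)*exp(2/3 - I)*sin(2/3 - I)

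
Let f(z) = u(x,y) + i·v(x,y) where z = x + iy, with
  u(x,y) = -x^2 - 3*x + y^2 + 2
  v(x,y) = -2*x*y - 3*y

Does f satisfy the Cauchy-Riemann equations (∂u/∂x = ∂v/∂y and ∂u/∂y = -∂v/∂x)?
∂u/∂x = -2*x - 3
∂v/∂y = -2*x - 3
∂u/∂y = 2*y
∂v/∂x = -2*y
∂u/∂x = ∂v/∂y and ∂u/∂y = -∂v/∂x hold identically; f is analytic.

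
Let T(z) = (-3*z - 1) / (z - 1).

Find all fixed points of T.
{-1}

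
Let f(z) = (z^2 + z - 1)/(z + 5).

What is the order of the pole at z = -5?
Factor the denominator:
  z + 5 = (z + 5)

The numerator P(z) = z^2 + z - 1 has P(-5) = 19 ≠ 0, so no factor of (z + 5) cancels.
Near z = -5 we can therefore write f(z) = g(z)/(z + 5) with g analytic at -5 and g(-5) ≠ 0 (g is just the numerator).

Hence z = -5 is a pole of order 1.

Final answer: 1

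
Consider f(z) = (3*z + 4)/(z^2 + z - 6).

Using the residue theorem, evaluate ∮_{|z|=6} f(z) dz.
6*I*pi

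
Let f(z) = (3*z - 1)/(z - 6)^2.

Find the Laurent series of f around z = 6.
Put w = z - (6), i.e. z = w + 6. The denominator is w^2, so it suffices to rewrite the numerator in powers of w.

P(z) = 3*z - 1
P(w + 6) = 17 + 3*w

Dividing each term by w^2:
  f = 17/w^2 + 3/w

Substituting back w = z - 6:
  f(z) = 17/(z - 6)^2 + 3/(z - 6)

The series is finite because the numerator is a polynomial; the negative powers form the principal part, and the coefficient of 1/(z - 6) gives Res(f, 6) = 3.

Final answer: 17/(z - 6)^2 + 3/(z - 6)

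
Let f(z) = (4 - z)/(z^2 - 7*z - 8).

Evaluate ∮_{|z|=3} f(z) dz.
By the residue theorem, ∮_C f(z) dz = 2πi · (sum of the residues of f at the poles inside |z| = 3).

The denominator factors as (z - 8)*(z + 1), so the singularities of f are simple poles at z = 8, z = -1.
  |8|² = 64 > 9 = 3², so this pole is outside the contour.
  |-1|² = 1 < 9 = 3², so this pole is inside the contour.

With P(z) = 4 - z and Q(z) = z^2 - 7*z - 8, each pole is simple, so Res(f, z₀) = P(z₀)/Q'(z₀) with Q'(z) = 2*z - 7.
  Res(f, -1) = P(-1)/Q'(-1) = (5)/(-9) = -5/9

∮_C f(z) dz = 2πi · (-5/9) = -10*I*pi/9

Final answer: -10*I*pi/9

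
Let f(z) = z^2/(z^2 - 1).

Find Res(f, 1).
1/2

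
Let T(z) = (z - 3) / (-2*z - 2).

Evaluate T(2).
1/6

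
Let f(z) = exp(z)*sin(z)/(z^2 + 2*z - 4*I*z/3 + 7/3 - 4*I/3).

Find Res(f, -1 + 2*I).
Write f(z) = P(z)/Q(z) with P(z) = exp(z)*sin(z) and Q(z) = z^2 + 2*z - 4*I*z/3 + 7/3 - 4*I/3.
The denominator factors as Q(z) = (z + 1 + 2*I/3)*(z + 1 - 2*I), so z = -1 + 2*I is a simple zero of Q and P is analytic there; z = -1 + 2*I is therefore a simple pole and
  Res(f, z₀) = P(z₀)/Q'(z₀).

Q'(z) = 2*z + 2 - 4*I/3, so Q'(-1 + 2*I) = 8*I/3.
P(-1 + 2*I) = -exp(-1 + 2*I)*sin(1 - 2*I).

Res(f, -1 + 2*I) = (-exp(-1 + 2*I)*sin(1 - 2*I))/(8*I/3) = 3*I*exp(-1 + 2*I)*sin(1 - 2*I)/8

Final answer: 3*I*exp(-1 + 2*I)*sin(1 - 2*I)/8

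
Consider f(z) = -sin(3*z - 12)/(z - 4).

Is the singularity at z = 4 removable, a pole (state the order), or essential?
Let u = z - 4. The argument of sin is 3*z - 12 = 3u, so
  f = -sin(3u)/u = -((3u) - (3u)^3/6 + ...)/u = -3 + (9/2)*u^2 - ...
The Laurent expansion about u = 0 has no negative powers; equivalently lim_{z→4} f(z) = -3 exists and is finite.
So the singularity is removable.

Final answer: removable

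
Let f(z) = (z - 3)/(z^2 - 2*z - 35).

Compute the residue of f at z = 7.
Write f(z) = P(z)/Q(z) with P(z) = z - 3 and Q(z) = z^2 - 2*z - 35.
The denominator factors as Q(z) = (z - 7)*(z + 5), so z = 7 is a simple zero of Q and P is analytic there; z = 7 is therefore a simple pole and
  Res(f, z₀) = P(z₀)/Q'(z₀).

Q'(z) = 2*z - 2, so Q'(7) = 12.
P(7) = 4.

Res(f, 7) = (4)/(12) = 1/3

Final answer: 1/3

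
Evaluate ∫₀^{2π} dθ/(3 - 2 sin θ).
2*sqrt(5)*pi/5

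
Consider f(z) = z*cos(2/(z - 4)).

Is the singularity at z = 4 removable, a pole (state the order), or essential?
essential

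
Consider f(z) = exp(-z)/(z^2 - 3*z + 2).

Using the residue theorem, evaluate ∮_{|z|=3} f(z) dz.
By the residue theorem, ∮_C f(z) dz = 2πi · (sum of the residues of f at the poles inside |z| = 3).

The denominator factors as (z - 2)*(z - 1), so the singularities of f are simple poles at z = 2, z = 1.
  |2|² = 4 < 9 = 3², so this pole is inside the contour.
  |1|² = 1 < 9 = 3², so this pole is inside the contour.

With P(z) = exp(-z) and Q(z) = z^2 - 3*z + 2, each pole is simple, so Res(f, z₀) = P(z₀)/Q'(z₀) with Q'(z) = 2*z - 3.
  Res(f, 2) = P(2)/Q'(2) = (exp(-2))/(1) = exp(-2)
  Res(f, 1) = P(1)/Q'(1) = (exp(-1))/(-1) = -exp(-1)

Sum of residues inside C: -exp(-1) + exp(-2)
∮_C f(z) dz = 2πi · (-exp(-1) + exp(-2)) = -2*I*pi*exp(-1) + 2*I*pi*exp(-2)

Final answer: -2*I*pi*exp(-1) + 2*I*pi*exp(-2)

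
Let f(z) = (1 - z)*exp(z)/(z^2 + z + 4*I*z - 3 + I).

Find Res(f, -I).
Write f(z) = P(z)/Q(z) with P(z) = (1 - z)*exp(z) and Q(z) = z^2 + z + 4*I*z - 3 + I.
The denominator factors as Q(z) = (z + I)*(z + 1 + 3*I), so z = -I is a simple zero of Q and P is analytic there; z = -I is therefore a simple pole and
  Res(f, z₀) = P(z₀)/Q'(z₀).

Q'(z) = 2*z + 1 + 4*I, so Q'(-I) = 1 + 2*I.
P(-I) = (1 + I)*exp(-I).

Res(f, -I) = ((1 + I)*exp(-I))/(1 + 2*I) = (3/5 - I/5)*exp(-I)

Final answer: (3/5 - I/5)*exp(-I)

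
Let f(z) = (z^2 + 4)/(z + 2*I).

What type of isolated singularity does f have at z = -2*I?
removable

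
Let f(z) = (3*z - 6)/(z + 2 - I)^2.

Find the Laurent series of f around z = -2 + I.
Put w = z - (-2 + I), i.e. z = w - 2 + I. The denominator is w^2, so it suffices to rewrite the numerator in powers of w.

P(z) = 3*z - 6
P(w - 2 + I) = -12 + 3*I + 3*w

Dividing each term by w^2:
  f = (-12 + 3*I)/w^2 + 3/w

Substituting back w = z + 2 - I:
  f(z) = (-12 + 3*I)/(z + 2 - I)^2 + 3/(z + 2 - I)

The series is finite because the numerator is a polynomial; the negative powers form the principal part, and the coefficient of 1/(z + 2 - I) gives Res(f, -2 + I) = 3.

Final answer: (-12 + 3*I)/(z + 2 - I)^2 + 3/(z + 2 - I)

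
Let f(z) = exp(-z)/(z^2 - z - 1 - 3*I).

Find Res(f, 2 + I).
Write f(z) = P(z)/Q(z) with P(z) = exp(-z) and Q(z) = z^2 - z - 1 - 3*I.
The denominator factors as Q(z) = (z - 2 - I)*(z + 1 + I), so z = 2 + I is a simple zero of Q and P is analytic there; z = 2 + I is therefore a simple pole and
  Res(f, z₀) = P(z₀)/Q'(z₀).

Q'(z) = 2*z - 1, so Q'(2 + I) = 3 + 2*I.
P(2 + I) = exp(-2 - I).

Res(f, 2 + I) = (exp(-2 - I))/(3 + 2*I) = (3/13 - 2*I/13)*exp(-2 - I)

Final answer: (3/13 - 2*I/13)*exp(-2 - I)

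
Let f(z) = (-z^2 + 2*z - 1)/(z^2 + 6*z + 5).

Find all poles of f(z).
The singularities of f are the zeros of the denominator. Factoring,
  z^2 + 6*z + 5 = (z + 5)*(z + 1)
so the candidates are z = -5, z = -1.

Check the numerator P(z) = -z^2 + 2*z - 1 at each one:
  P(-5) = -36 ≠ 0, so z = -5 is a (simple) pole.
  P(-1) = -4 ≠ 0, so z = -1 is a (simple) pole.

Poles of f: {-5, -1}

Final answer: {-5, -1}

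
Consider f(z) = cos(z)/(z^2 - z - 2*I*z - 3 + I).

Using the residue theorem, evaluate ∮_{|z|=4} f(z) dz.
By the residue theorem, ∮_C f(z) dz = 2πi · (sum of the residues of f at the poles inside |z| = 4).

The denominator factors as (z - 2 - I)*(z + 1 - I), so the singularities of f are simple poles at z = 2 + I, z = -1 + I.
  |2 + I|² = 5 < 16 = 4², so this pole is inside the contour.
  |-1 + I|² = 2 < 16 = 4², so this pole is inside the contour.

With P(z) = cos(z) and Q(z) = z^2 - z - 2*I*z - 3 + I, each pole is simple, so Res(f, z₀) = P(z₀)/Q'(z₀) with Q'(z) = 2*z - 1 - 2*I.
  Res(f, 2 + I) = P(2 + I)/Q'(2 + I) = (cos(2 + I))/(3) = cos(2 + I)/3
  Res(f, -1 + I) = P(-1 + I)/Q'(-1 + I) = (cos(1 - I))/(-3) = -cos(1 - I)/3

Sum of residues inside C: cos(2 + I)/3 - cos(1 - I)/3
∮_C f(z) dz = 2πi · (cos(2 + I)/3 - cos(1 - I)/3) = -2*I*pi*cos(1 - I)/3 + 2*I*pi*cos(2 + I)/3

Final answer: -2*I*pi*cos(1 - I)/3 + 2*I*pi*cos(2 + I)/3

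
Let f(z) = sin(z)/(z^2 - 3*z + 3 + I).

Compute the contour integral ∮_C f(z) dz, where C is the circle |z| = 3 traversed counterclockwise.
By the residue theorem, ∮_C f(z) dz = 2πi · (sum of the residues of f at the poles inside |z| = 3).

The denominator factors as (z - 2 + I)*(z - 1 - I), so the singularities of f are simple poles at z = 2 - I, z = 1 + I.
  |2 - I|² = 5 < 9 = 3², so this pole is inside the contour.
  |1 + I|² = 2 < 9 = 3², so this pole is inside the contour.

With P(z) = sin(z) and Q(z) = z^2 - 3*z + 3 + I, each pole is simple, so Res(f, z₀) = P(z₀)/Q'(z₀) with Q'(z) = 2*z - 3.
  Res(f, 2 - I) = P(2 - I)/Q'(2 - I) = (sin(2 - I))/(1 - 2*I) = (1/5 + 2*I/5)*sin(2 - I)
  Res(f, 1 + I) = P(1 + I)/Q'(1 + I) = (sin(1 + I))/(-1 + 2*I) = (-1/5 - 2*I/5)*sin(1 + I)

Sum of residues inside C: (-1/5 - 2*I/5)*sin(1 + I) + (1/5 + 2*I/5)*sin(2 - I)
∮_C f(z) dz = 2πi · ((-1/5 - 2*I/5)*sin(1 + I) + (1/5 + 2*I/5)*sin(2 - I)) = pi*(4/5 - 2*I/5)*sin(1 + I) + pi*(-4/5 + 2*I/5)*sin(2 - I)

Final answer: pi*(4/5 - 2*I/5)*sin(1 + I) + pi*(-4/5 + 2*I/5)*sin(2 - I)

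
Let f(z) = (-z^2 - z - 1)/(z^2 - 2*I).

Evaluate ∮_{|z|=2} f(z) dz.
By the residue theorem, ∮_C f(z) dz = 2πi · (sum of the residues of f at the poles inside |z| = 2).

The denominator factors as (z - 1 - I)*(z + 1 + I), so the singularities of f are simple poles at z = 1 + I, z = -1 - I.
  |1 + I|² = 2 < 4 = 2², so this pole is inside the contour.
  |-1 - I|² = 2 < 4 = 2², so this pole is inside the contour.

With P(z) = -z^2 - z - 1 and Q(z) = z^2 - 2*I, each pole is simple, so Res(f, z₀) = P(z₀)/Q'(z₀) with Q'(z) = 2*z.
  Res(f, 1 + I) = P(1 + I)/Q'(1 + I) = (-2 - 3*I)/(2 + 2*I) = -5/4 - I/4
  Res(f, -1 - I) = P(-1 - I)/Q'(-1 - I) = (-I)/(-2 - 2*I) = 1/4 + I/4

Sum of residues inside C: -1
∮_C f(z) dz = 2πi · (-1) = -2*I*pi

Final answer: -2*I*pi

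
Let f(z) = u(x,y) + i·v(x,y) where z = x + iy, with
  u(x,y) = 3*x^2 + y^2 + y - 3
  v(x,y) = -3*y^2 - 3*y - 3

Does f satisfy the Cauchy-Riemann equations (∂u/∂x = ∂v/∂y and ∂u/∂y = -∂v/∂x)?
∂u/∂x = 6*x
∂v/∂y = -6*y - 3
∂u/∂y = 2*y + 1
∂v/∂x = 0
∂u/∂x ≠ ∂v/∂y and ∂u/∂y ≠ -∂v/∂x; the Cauchy-Riemann equations are not satisfied, so f is not analytic.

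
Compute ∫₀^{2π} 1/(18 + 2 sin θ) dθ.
sqrt(5)*pi/20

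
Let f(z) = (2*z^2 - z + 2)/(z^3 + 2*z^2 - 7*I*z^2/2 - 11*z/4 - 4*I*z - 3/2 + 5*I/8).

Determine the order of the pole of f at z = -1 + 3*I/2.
Factor the denominator:
  z^3 + 2*z^2 - 7*I*z^2/2 - 11*z/4 - 4*I*z - 3/2 + 5*I/8 = (z + 1 - 3*I/2)^2*(z - I/2)

The numerator P(z) = 2*z^2 - z + 2 has P(-1 + 3*I/2) = 1/2 - 15*I/2 ≠ 0, so no factor of (z + 1 - 3*I/2) cancels.
Near z = -1 + 3*I/2 we can therefore write f(z) = g(z)/(z + 1 - 3*I/2)^2 with g analytic at -1 + 3*I/2 and g(-1 + 3*I/2) ≠ 0 (g is the numerator divided by the remaining denominator factors).

Hence z = -1 + 3*I/2 is a pole of order 2.

Final answer: 2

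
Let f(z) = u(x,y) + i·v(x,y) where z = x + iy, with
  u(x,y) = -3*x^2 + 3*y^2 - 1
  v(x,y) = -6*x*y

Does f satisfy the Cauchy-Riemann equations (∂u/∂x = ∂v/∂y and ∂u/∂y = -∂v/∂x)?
∂u/∂x = -6*x
∂v/∂y = -6*x
∂u/∂y = 6*y
∂v/∂x = -6*y
∂u/∂x = ∂v/∂y and ∂u/∂y = -∂v/∂x hold identically; f is analytic.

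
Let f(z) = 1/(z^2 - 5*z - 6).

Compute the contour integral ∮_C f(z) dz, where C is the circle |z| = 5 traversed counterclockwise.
By the residue theorem, ∮_C f(z) dz = 2πi · (sum of the residues of f at the poles inside |z| = 5).

The denominator factors as (z - 6)*(z + 1), so the singularities of f are simple poles at z = 6, z = -1.
  |6|² = 36 > 25 = 5², so this pole is outside the contour.
  |-1|² = 1 < 25 = 5², so this pole is inside the contour.

With P(z) = 1 and Q(z) = z^2 - 5*z - 6, each pole is simple, so Res(f, z₀) = P(z₀)/Q'(z₀) with Q'(z) = 2*z - 5.
  Res(f, -1) = P(-1)/Q'(-1) = (1)/(-7) = -1/7

∮_C f(z) dz = 2πi · (-1/7) = -2*I*pi/7

Final answer: -2*I*pi/7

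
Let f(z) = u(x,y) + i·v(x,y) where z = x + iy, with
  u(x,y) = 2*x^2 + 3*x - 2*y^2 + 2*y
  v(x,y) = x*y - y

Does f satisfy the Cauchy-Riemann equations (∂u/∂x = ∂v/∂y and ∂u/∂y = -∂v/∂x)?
∂u/∂x = 4*x + 3
∂v/∂y = x - 1
∂u/∂y = 2 - 4*y
∂v/∂x = y
∂u/∂x ≠ ∂v/∂y and ∂u/∂y ≠ -∂v/∂x; the Cauchy-Riemann equations are not satisfied, so f is not analytic.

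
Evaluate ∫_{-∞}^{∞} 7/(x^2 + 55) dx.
7*sqrt(55)*pi/55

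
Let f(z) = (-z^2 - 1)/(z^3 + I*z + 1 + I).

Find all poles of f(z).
The singularities of f are the zeros of the denominator. Factoring,
  z^3 + I*z + 1 + I = (z - 1 + I)*(z + 1)*(z - I)
so the candidates are z = 1 - I, z = -1, z = I.

Check the numerator P(z) = -z^2 - 1 at each one:
  P(1 - I) = -1 + 2*I ≠ 0, so z = 1 - I is a (simple) pole.
  P(-1) = -2 ≠ 0, so z = -1 is a (simple) pole.
  P(I) = 0, so the factor (z - I) cancels and z = I is only a removable singularity, not a pole.

Poles of f: {-1, 1 - I}

Final answer: {-1, 1 - I}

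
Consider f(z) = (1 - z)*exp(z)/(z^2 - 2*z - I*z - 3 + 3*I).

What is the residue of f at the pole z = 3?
Write f(z) = P(z)/Q(z) with P(z) = (1 - z)*exp(z) and Q(z) = z^2 - 2*z - I*z - 3 + 3*I.
The denominator factors as Q(z) = (z + 1 - I)*(z - 3), so z = 3 is a simple zero of Q and P is analytic there; z = 3 is therefore a simple pole and
  Res(f, z₀) = P(z₀)/Q'(z₀).

Q'(z) = 2*z - 2 - I, so Q'(3) = 4 - I.
P(3) = -2*exp(3).

Res(f, 3) = (-2*exp(3))/(4 - I) = (-8/17 - 2*I/17)*exp(3)

Final answer: (-8/17 - 2*I/17)*exp(3)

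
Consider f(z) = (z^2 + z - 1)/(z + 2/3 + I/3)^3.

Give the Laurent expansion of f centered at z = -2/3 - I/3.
(-4/3 + I/9)/(z + 2/3 + I/3)^3 + (-1/3 - 2*I/3)/(z + 2/3 + I/3)^2 + 1/(z + 2/3 + I/3)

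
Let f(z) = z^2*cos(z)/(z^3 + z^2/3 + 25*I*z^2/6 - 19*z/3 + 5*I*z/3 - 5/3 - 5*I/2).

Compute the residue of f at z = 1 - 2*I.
(33/68 - 81*I/68)*cos(1 - 2*I)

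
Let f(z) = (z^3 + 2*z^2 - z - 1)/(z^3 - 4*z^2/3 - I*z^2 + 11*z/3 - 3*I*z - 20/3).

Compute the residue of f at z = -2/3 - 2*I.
Write f(z) = P(z)/Q(z) with P(z) = z^3 + 2*z^2 - z - 1 and Q(z) = z^3 - 4*z^2/3 - I*z^2 + 11*z/3 - 3*I*z - 20/3.
The denominator factors as Q(z) = (z + 2/3 + 2*I)*(z - 1 - I)*(z - 1 - 2*I), so z = -2/3 - 2*I is a simple zero of Q and P is analytic there; z = -2/3 - 2*I is therefore a simple pole and
  Res(f, z₀) = P(z₀)/Q'(z₀).

Q'(z) = 3*z^2 - 8*z/3 - 2*I*z + 11/3 - 3*I, so Q'(-2/3 - 2*I) = -83/9 + 35*I/3.
P(-2/3 - 2*I) = 7/27 + 38*I/3.

Res(f, -2/3 - 2*I) = (7/27 + 38*I/3)/(-83/9 + 35*I/3) = 35329/53742 - 9707*I/17914

Final answer: 35329/53742 - 9707*I/17914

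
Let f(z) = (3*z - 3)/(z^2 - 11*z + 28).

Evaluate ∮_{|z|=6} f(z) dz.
By the residue theorem, ∮_C f(z) dz = 2πi · (sum of the residues of f at the poles inside |z| = 6).

The denominator factors as (z - 7)*(z - 4), so the singularities of f are simple poles at z = 7, z = 4.
  |7|² = 49 > 36 = 6², so this pole is outside the contour.
  |4|² = 16 < 36 = 6², so this pole is inside the contour.

With P(z) = 3*z - 3 and Q(z) = z^2 - 11*z + 28, each pole is simple, so Res(f, z₀) = P(z₀)/Q'(z₀) with Q'(z) = 2*z - 11.
  Res(f, 4) = P(4)/Q'(4) = (9)/(-3) = -3

∮_C f(z) dz = 2πi · (-3) = -6*I*pi

Final answer: -6*I*pi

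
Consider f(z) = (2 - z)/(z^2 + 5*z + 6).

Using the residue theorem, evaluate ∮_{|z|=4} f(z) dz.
-2*I*pi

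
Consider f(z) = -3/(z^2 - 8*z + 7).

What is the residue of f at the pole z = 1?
1/2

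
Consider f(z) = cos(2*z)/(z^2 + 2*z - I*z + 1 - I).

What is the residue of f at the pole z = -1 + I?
-I*cos(2 - 2*I)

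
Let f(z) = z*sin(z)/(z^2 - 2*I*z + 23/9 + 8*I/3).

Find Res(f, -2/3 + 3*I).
(-29/40 + 3*I/40)*sin(2/3 - 3*I)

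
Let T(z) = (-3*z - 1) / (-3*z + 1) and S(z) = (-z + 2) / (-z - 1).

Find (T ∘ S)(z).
(T ∘ S)(z) = T(S(z)) = ((-3)*S(z) + (-1))/((-3)*S(z) + (1)). Multiply numerator and denominator by -z - 1:
  numerator:   (-3)*(-z + 2) + (-1)*(-z - 1) = 4*z - 5
  denominator: (-3)*(-z + 2) + (1)*(-z - 1) = 2*z - 7
(T ∘ S)(z) = (4*z - 5)/(2*z - 7)

Final answer: (4*z - 5)/(2*z - 7)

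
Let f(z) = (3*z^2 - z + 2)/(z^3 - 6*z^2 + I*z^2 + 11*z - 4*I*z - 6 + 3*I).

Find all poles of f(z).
The singularities of f are the zeros of the denominator. Factoring,
  z^3 - 6*z^2 + I*z^2 + 11*z - 4*I*z - 6 + 3*I = (z - 2 + I)*(z - 1)*(z - 3)
so the candidates are z = 2 - I, z = 1, z = 3.

Check the numerator P(z) = 3*z^2 - z + 2 at each one:
  P(2 - I) = 9 - 11*I ≠ 0, so z = 2 - I is a (simple) pole.
  P(1) = 4 ≠ 0, so z = 1 is a (simple) pole.
  P(3) = 26 ≠ 0, so z = 3 is a (simple) pole.

Poles of f: {1, 2 - I, 3}

Final answer: {1, 2 - I, 3}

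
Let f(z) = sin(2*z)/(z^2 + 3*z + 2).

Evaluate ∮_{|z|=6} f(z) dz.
-2*I*pi*sin(2) + 2*I*pi*sin(4)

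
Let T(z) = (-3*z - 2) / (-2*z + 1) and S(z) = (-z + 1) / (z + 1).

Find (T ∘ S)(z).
(z - 5)/(3*z - 1)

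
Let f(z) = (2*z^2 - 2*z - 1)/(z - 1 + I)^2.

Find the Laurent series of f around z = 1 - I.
Put w = z - (1 - I), i.e. z = w + 1 - I. The denominator is w^2, so it suffices to rewrite the numerator in powers of w.

P(z) = 2*z^2 - 2*z - 1
P(w + 1 - I) = -3 - 2*I + (2 - 4*I)*w + 2*w^2

Dividing each term by w^2:
  f = (-3 - 2*I)/w^2 + (2 - 4*I)/w + 2

Substituting back w = z - 1 + I:
  f(z) = (-3 - 2*I)/(z - 1 + I)^2 + (2 - 4*I)/(z - 1 + I) + 2

The series is finite because the numerator is a polynomial; the negative powers form the principal part, and the coefficient of 1/(z - 1 + I) gives Res(f, 1 - I) = 2 - 4*I.

Final answer: (-3 - 2*I)/(z - 1 + I)^2 + (2 - 4*I)/(z - 1 + I) + 2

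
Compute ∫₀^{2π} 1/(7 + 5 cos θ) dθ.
Let J = ∫₀^{2π} dθ/(7 + 5 cos θ).
Put z = e^{iθ}: then cos θ = (z + 1/z)/2, dθ = dz/(iz), and z runs once counterclockwise around |z| = 1:
  J = ∮_{|z|=1} 1/(7 + 5*(z + 1/z)/2) · dz/(iz) = (2/i) ∮_{|z|=1} dz/(5*z^2 + 14*z + 5).
The roots of 5*z^2 + 14*z + 5 are z = (-7 ± sqrt(7^2 - 5^2))/5, with sqrt(24) = 2*sqrt(6); their product is 1, so only z₊ = -7/5 + 2*sqrt(6)/5 lies inside the unit circle (z₋ = -7/5 - 2*sqrt(6)/5 lies outside).
z₊ is a simple zero of q(z) = 5*z^2 + 14*z + 5, so Res(1/q, z₊) = 1/q'(z₊) with q'(z) = 10*z + 14; and q'(z₊) = 5*(z₊ - z₋) = 4*sqrt(6).
Therefore J = (2/i) · 2πi · 1/(4*sqrt(6)) = 2*pi/(2*sqrt(6)) = sqrt(6)*pi/6

Final answer: sqrt(6)*pi/6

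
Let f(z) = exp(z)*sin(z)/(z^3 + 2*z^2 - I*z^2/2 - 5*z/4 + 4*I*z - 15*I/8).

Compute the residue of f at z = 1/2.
Write f(z) = P(z)/Q(z) with P(z) = exp(z)*sin(z) and Q(z) = z^3 + 2*z^2 - I*z^2/2 - 5*z/4 + 4*I*z - 15*I/8.
The denominator factors as Q(z) = (z + 3 - 3*I/2)*(z - 1/2 + I)*(z - 1/2), so z = 1/2 is a simple zero of Q and P is analytic there; z = 1/2 is therefore a simple pole and
  Res(f, z₀) = P(z₀)/Q'(z₀).

Q'(z) = 3*z^2 + 4*z - I*z - 5/4 + 4*I, so Q'(1/2) = 3/2 + 7*I/2.
P(1/2) = exp(1/2)*sin(1/2).

Res(f, 1/2) = (exp(1/2)*sin(1/2))/(3/2 + 7*I/2) = (3/29 - 7*I/29)*exp(1/2)*sin(1/2)

Final answer: (3/29 - 7*I/29)*exp(1/2)*sin(1/2)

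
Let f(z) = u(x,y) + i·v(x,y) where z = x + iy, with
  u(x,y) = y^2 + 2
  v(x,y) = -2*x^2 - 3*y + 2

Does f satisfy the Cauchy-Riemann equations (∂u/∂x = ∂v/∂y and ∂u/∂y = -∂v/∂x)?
∂u/∂x = 0
∂v/∂y = -3
∂u/∂y = 2*y
∂v/∂x = -4*x
∂u/∂x ≠ ∂v/∂y and ∂u/∂y ≠ -∂v/∂x; the Cauchy-Riemann equations are not satisfied, so f is not analytic.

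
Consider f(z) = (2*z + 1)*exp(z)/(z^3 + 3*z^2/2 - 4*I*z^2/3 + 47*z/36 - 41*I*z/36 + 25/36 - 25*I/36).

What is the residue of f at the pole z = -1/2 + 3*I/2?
(378/3145 - 4266*I/3145)*exp(-1/2 + 3*I/2)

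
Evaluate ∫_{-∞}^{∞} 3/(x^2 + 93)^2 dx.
Let f(z) = 3/(z^2 + 93)^2. The denominator has no real zeros and deg Q - deg P = 4 ≥ 2, so the integral of f over the upper semicircle |z| = R tends to 0 as R → ∞. Closing the contour in the upper half-plane,
  ∫_{-∞}^{∞} f(x) dx = 2πi · Σ Res(f, z_k)  over the poles with Im z_k > 0.

Zeros of the denominator: z^2 + 93 = 0 gives z = ±sqrt(93)*I.
Upper half-plane: z = sqrt(93)*I (a pole of order 2).

Write f(z) = g(z)/(z - sqrt(93)*I)^2 with g(z) = 3/(z + sqrt(93)*I)^2. For a double pole, Res(f, z₀) = g'(z₀):
  g'(z) = -6/(z + sqrt(93)*I)^3
  Res(f, sqrt(93)*I) = g'(sqrt(93)*I) = -sqrt(93)*I/11532

∫_{-∞}^{∞} f(x) dx = 2πi · (-sqrt(93)*I/11532) = sqrt(93)*pi/5766

Final answer: sqrt(93)*pi/5766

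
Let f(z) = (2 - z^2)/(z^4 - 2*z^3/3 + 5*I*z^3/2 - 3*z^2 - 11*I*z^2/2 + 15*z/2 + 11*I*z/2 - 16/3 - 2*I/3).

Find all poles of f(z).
The singularities of f are the zeros of the denominator. Factoring,
  z^4 - 2*z^3/3 + 5*I*z^3/2 - 3*z^2 - 11*I*z^2/2 + 15*z/2 + 11*I*z/2 - 16/3 - 2*I/3 = (z - 1 - I)*(z - 1 + I/2)*(z - 2/3 + I)*(z + 2 + 2*I)
so the candidates are z = 1 + I, z = 1 - I/2, z = 2/3 - I, z = -2 - 2*I.

Check the numerator P(z) = 2 - z^2 at each one:
  P(1 + I) = 2 - 2*I ≠ 0, so z = 1 + I is a (simple) pole.
  P(1 - I/2) = 5/4 + I ≠ 0, so z = 1 - I/2 is a (simple) pole.
  P(2/3 - I) = 23/9 + 4*I/3 ≠ 0, so z = 2/3 - I is a (simple) pole.
  P(-2 - 2*I) = 2 - 8*I ≠ 0, so z = -2 - 2*I is a (simple) pole.

Poles of f: {-2 - 2*I, 2/3 - I, 1 - I/2, 1 + I}

Final answer: {-2 - 2*I, 2/3 - I, 1 - I/2, 1 + I}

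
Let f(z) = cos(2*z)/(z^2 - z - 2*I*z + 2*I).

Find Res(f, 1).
Write f(z) = P(z)/Q(z) with P(z) = cos(2*z) and Q(z) = z^2 - z - 2*I*z + 2*I.
The denominator factors as Q(z) = (z - 2*I)*(z - 1), so z = 1 is a simple zero of Q and P is analytic there; z = 1 is therefore a simple pole and
  Res(f, z₀) = P(z₀)/Q'(z₀).

Q'(z) = 2*z - 1 - 2*I, so Q'(1) = 1 - 2*I.
P(1) = cos(2).

Res(f, 1) = (cos(2))/(1 - 2*I) = (1/5 + 2*I/5)*cos(2)

Final answer: (1/5 + 2*I/5)*cos(2)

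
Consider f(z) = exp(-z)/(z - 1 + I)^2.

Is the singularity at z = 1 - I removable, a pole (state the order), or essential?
Write f(z) = g(z)/(z - 1 + I)^2 with g(z) = exp(-z).
g is entire and g(1 - I) = exp(-1 + I) ≠ 0, so no factor of (z - 1 + I) cancels: the Laurent expansion of f about z = 1 - I starts at the power -2, i.e. lim_{z→z₀} (z - z₀)^2 f(z) = exp(-1 + I) is finite and nonzero.
So z = 1 - I is a pole of order 2.

Final answer: pole of order 2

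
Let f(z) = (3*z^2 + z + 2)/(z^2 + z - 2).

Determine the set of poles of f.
The singularities of f are the zeros of the denominator. Factoring,
  z^2 + z - 2 = (z - 1)*(z + 2)
so the candidates are z = 1, z = -2.

Check the numerator P(z) = 3*z^2 + z + 2 at each one:
  P(1) = 6 ≠ 0, so z = 1 is a (simple) pole.
  P(-2) = 12 ≠ 0, so z = -2 is a (simple) pole.

Poles of f: {-2, 1}

Final answer: {-2, 1}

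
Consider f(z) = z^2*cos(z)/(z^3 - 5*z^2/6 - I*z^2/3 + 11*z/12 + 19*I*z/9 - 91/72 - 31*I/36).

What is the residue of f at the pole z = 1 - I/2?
Write f(z) = P(z)/Q(z) with P(z) = z^2*cos(z) and Q(z) = z^3 - 5*z^2/6 - I*z^2/3 + 11*z/12 + 19*I*z/9 - 91/72 - 31*I/36.
The denominator factors as Q(z) = (z - 1 + I/2)*(z - 1/2 + 2*I/3)*(z + 2/3 - 3*I/2), so z = 1 - I/2 is a simple zero of Q and P is analytic there; z = 1 - I/2 is therefore a simple pole and
  Res(f, z₀) = P(z₀)/Q'(z₀).

Q'(z) = 3*z^2 - 5*z/3 - 2*I*z/3 + 11/12 + 19*I/9, so Q'(1 - I/2) = 7/6 - 13*I/18.
P(1 - I/2) = (3/4 - I)*cos(1 - I/2).

Res(f, 1 - I/2) = ((3/4 - I)*cos(1 - I/2))/(7/6 - 13*I/18) = (207/244 - 81*I/244)*cos(1 - I/2)

Final answer: (207/244 - 81*I/244)*cos(1 - I/2)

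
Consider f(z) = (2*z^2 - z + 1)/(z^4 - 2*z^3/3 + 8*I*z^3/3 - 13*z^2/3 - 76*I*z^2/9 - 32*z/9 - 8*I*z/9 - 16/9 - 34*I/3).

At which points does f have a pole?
The singularities of f are the zeros of the denominator. Factoring,
  z^4 - 2*z^3/3 + 8*I*z^3/3 - 13*z^2/3 - 76*I*z^2/9 - 32*z/9 - 8*I*z/9 - 16/9 - 34*I/3 = (z - 3 - I/3)*(z + I)*(z + 2 + 3*I)*(z + 1/3 - I)
so the candidates are z = 3 + I/3, z = -I, z = -2 - 3*I, z = -1/3 + I.

Check the numerator P(z) = 2*z^2 - z + 1 at each one:
  P(3 + I/3) = 142/9 + 11*I/3 ≠ 0, so z = 3 + I/3 is a (simple) pole.
  P(-I) = -1 + I ≠ 0, so z = -I is a (simple) pole.
  P(-2 - 3*I) = -7 + 27*I ≠ 0, so z = -2 - 3*I is a (simple) pole.
  P(-1/3 + I) = -4/9 - 7*I/3 ≠ 0, so z = -1/3 + I is a (simple) pole.

Poles of f: {-2 - 3*I, -1/3 + I, -I, 3 + I/3}

Final answer: {-2 - 3*I, -1/3 + I, -I, 3 + I/3}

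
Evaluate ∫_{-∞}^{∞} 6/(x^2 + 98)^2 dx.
Let f(z) = 6/(z^2 + 98)^2. The denominator has no real zeros and deg Q - deg P = 4 ≥ 2, so the integral of f over the upper semicircle |z| = R tends to 0 as R → ∞. Closing the contour in the upper half-plane,
  ∫_{-∞}^{∞} f(x) dx = 2πi · Σ Res(f, z_k)  over the poles with Im z_k > 0.

Zeros of the denominator: z^2 + 98 = 0 gives z = ±7*sqrt(2)*I.
Upper half-plane: z = 7*sqrt(2)*I (a pole of order 2).

Write f(z) = g(z)/(z - 7*sqrt(2)*I)^2 with g(z) = 6/(z + 7*sqrt(2)*I)^2. For a double pole, Res(f, z₀) = g'(z₀):
  g'(z) = -12/(z + 7*sqrt(2)*I)^3
  Res(f, 7*sqrt(2)*I) = g'(7*sqrt(2)*I) = -3*sqrt(2)*I/2744

∫_{-∞}^{∞} f(x) dx = 2πi · (-3*sqrt(2)*I/2744) = 3*sqrt(2)*pi/1372

Final answer: 3*sqrt(2)*pi/1372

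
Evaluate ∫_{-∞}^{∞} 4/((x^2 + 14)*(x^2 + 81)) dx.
Let f(z) = 4/((z^2 + 14)*(z^2 + 81)). The denominator has no real zeros and deg Q - deg P = 4 ≥ 2, so the integral of f over the upper semicircle |z| = R tends to 0 as R → ∞. Closing the contour in the upper half-plane,
  ∫_{-∞}^{∞} f(x) dx = 2πi · Σ Res(f, z_k)  over the poles with Im z_k > 0.

Zeros of the denominator: z^2 + 81 = 0 gives z = ±9*I; z^2 + 14 = 0 gives z = ±sqrt(14)*I.
Upper half-plane: z = 9*I, z = sqrt(14)*I (simple).

Each pole is a simple zero of Q(z) = z^4 + 95*z^2 + 1134, so Res(f, z₀) = P(z₀)/Q'(z₀) with P(z) = 4, Q'(z) = 4*z^3 + 190*z:
  Res(f, 9*I) = (4)/(-1206*I) = 2*I/603
  Res(f, sqrt(14)*I) = (4)/(134*sqrt(14)*I) = -sqrt(14)*I/469

Sum of residues: I*(14 - 9*sqrt(14))/4221
∫_{-∞}^{∞} f(x) dx = 2πi · (I*(14 - 9*sqrt(14))/4221) = 2*pi*(-14 + 9*sqrt(14))/4221

Final answer: 2*pi*(-14 + 9*sqrt(14))/4221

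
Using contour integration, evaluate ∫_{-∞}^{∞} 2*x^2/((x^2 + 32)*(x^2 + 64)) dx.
Let f(z) = 2*z^2/((z^2 + 32)*(z^2 + 64)). The denominator has no real zeros and deg Q - deg P = 2 ≥ 2, so the integral of f over the upper semicircle |z| = R tends to 0 as R → ∞. Closing the contour in the upper half-plane,
  ∫_{-∞}^{∞} f(x) dx = 2πi · Σ Res(f, z_k)  over the poles with Im z_k > 0.

Zeros of the denominator: z^2 + 32 = 0 gives z = ±4*sqrt(2)*I; z^2 + 64 = 0 gives z = ±8*I.
Upper half-plane: z = 8*I, z = 4*sqrt(2)*I (simple).

Each pole is a simple zero of Q(z) = z^4 + 96*z^2 + 2048, so Res(f, z₀) = P(z₀)/Q'(z₀) with P(z) = 2*z^2, Q'(z) = 4*z^3 + 192*z:
  Res(f, 8*I) = (-128)/(-512*I) = -I/4
  Res(f, 4*sqrt(2)*I) = (-64)/(256*sqrt(2)*I) = sqrt(2)*I/8

Sum of residues: I*(-2 + sqrt(2))/8
∫_{-∞}^{∞} f(x) dx = 2πi · (I*(-2 + sqrt(2))/8) = pi*(2 - sqrt(2))/4

Final answer: pi*(2 - sqrt(2))/4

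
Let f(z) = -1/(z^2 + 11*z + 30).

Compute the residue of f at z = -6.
1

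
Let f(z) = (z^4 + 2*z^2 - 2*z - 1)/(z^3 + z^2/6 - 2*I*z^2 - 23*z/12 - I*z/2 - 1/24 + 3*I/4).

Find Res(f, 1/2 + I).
Write f(z) = P(z)/Q(z) with P(z) = z^4 + 2*z^2 - 2*z - 1 and Q(z) = z^3 + z^2/6 - 2*I*z^2 - 23*z/12 - I*z/2 - 1/24 + 3*I/4.
The denominator factors as Q(z) = (z + 1 - I/2)*(z - 1/3 - I/2)*(z - 1/2 - I), so z = 1/2 + I is a simple zero of Q and P is analytic there; z = 1/2 + I is therefore a simple pole and
  Res(f, z₀) = P(z₀)/Q'(z₀).

Q'(z) = 3*z^2 + z/3 - 4*I*z - 23/12 - I/2, so Q'(1/2 + I) = 5*I/6.
P(1/2 + I) = -63/16 - 3*I/2.

Res(f, 1/2 + I) = (-63/16 - 3*I/2)/(5*I/6) = -9/5 + 189*I/40

Final answer: -9/5 + 189*I/40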